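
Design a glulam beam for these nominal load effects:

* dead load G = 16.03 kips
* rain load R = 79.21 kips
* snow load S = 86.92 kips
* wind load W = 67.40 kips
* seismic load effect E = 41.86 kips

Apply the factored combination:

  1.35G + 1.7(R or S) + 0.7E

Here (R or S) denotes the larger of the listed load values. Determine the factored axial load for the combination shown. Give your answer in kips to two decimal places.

(R or S) → S = 86.92 kips.
1.35(16.03) + 1.7(86.92) + 0.7(41.86) = 198.71
P_u = 198.71 kips.

198.71 kips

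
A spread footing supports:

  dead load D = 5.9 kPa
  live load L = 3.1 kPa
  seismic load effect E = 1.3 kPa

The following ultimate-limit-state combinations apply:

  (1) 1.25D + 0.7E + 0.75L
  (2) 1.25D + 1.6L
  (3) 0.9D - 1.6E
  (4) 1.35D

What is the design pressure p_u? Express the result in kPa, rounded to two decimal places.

12.34 kPa

(1) 1.25(5.9) + 0.7(1.3) + 0.75(3.1) = 10.61
(2) 1.25(5.9) + 1.6(3.1) = 12.34
(3) 0.9(5.9) - 1.6(1.3) = 3.23
(4) 1.35(5.9) = 7.97
The controlling combination is 2, giving 12.34 kPa.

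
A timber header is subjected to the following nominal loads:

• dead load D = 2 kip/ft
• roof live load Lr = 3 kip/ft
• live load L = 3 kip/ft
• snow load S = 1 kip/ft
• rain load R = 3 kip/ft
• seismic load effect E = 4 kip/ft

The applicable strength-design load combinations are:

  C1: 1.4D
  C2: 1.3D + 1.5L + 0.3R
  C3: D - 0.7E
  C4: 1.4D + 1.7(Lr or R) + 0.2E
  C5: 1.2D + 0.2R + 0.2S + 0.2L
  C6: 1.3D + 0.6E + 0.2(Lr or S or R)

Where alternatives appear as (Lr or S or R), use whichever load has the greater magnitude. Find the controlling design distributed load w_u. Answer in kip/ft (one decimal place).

8.7 kip/ft

(Lr or R) → Lr = 3 kip/ft; (Lr or S or R) → Lr = 3 kip/ft.
C1: 1.4(2) = 2.8
C2: 1.3(2) + 1.5(3) + 0.3(3) = 2.6 + 4.5 + 0.9 = 8.0
C3: 1.0(2) - 0.7(4) = 2.0 - 2.8 = -0.8
C4: 1.4(2) + 1.7(3) + 0.2(4) = 2.8 + 5.1 + 0.8 = 8.7
C5: 1.2(2) + 0.2(3) + 0.2(1) + 0.2(3) = 2.4 + 0.6 + 0.2 + 0.6 = 3.8
C6: 1.3(2) + 0.6(4) + 0.2(3) = 2.6 + 2.4 + 0.6 = 5.6
Maximum is from combination 4.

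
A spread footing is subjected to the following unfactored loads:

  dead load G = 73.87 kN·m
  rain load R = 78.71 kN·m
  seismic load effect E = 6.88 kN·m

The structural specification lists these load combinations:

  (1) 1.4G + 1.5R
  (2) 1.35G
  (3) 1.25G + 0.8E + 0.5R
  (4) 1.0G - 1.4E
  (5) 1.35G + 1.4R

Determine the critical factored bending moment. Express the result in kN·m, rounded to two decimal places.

221.48 kN·m

(1) 1.4(73.87) + 1.5(78.71) = 221.48
(2) 1.35(73.87) = 99.72
(3) 1.25(73.87) + 0.8(6.88) + 0.5(78.71) = 92.34 + 5.50 + 39.36 = 137.20
(4) 1.0(73.87) - 1.4(6.88) = 73.87 - 9.63 = 64.24
(5) 1.35(73.87) + 1.4(78.71) = 209.92
Maximum is from combination 1.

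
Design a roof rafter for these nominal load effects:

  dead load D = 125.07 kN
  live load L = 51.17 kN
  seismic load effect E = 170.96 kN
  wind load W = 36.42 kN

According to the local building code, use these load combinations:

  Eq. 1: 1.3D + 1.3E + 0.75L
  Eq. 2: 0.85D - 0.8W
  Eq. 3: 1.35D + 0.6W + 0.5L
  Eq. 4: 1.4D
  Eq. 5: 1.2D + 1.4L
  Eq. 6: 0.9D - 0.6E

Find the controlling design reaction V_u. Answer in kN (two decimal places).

Eq. 1: 1.3(125.07) + 1.3(170.96) + 0.75(51.17) = 162.59 + 222.25 + 38.38 = 423.22
Eq. 2: 0.85(125.07) - 0.8(36.42) = 106.31 - 29.14 = 77.17
Eq. 3: 1.35(125.07) + 0.6(36.42) + 0.5(51.17) = 168.84 + 21.85 + 25.59 = 216.28
Eq. 4: 1.4(125.07) = 175.10
Eq. 5: 1.2(125.07) + 1.4(51.17) = 150.08 + 71.64 = 221.72
Eq. 6: 0.9(125.07) - 0.6(170.96) = 9.99
Maximum is from combination 1.

423.22 kN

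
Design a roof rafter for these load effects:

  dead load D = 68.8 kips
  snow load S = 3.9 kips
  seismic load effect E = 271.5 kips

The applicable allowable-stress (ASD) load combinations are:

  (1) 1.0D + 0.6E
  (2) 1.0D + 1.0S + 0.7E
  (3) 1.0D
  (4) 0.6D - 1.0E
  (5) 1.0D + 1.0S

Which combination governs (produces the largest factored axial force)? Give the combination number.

(1) 1.0(68.8) + 0.6(271.5) = 68.80 + 162.90 = 231.70
(2) 1.0(68.8) + 1.0(3.9) + 0.7(271.5) = 68.80 + 3.90 + 190.05 = 262.75
(3) 1.0(68.8) = 68.80
(4) 0.6(68.8) - 1.0(271.5) = 41.28 - 271.50 = -230.22
(5) 1.0(68.8) + 1.0(3.9) = 68.80 + 3.90 = 72.70
The largest value is 262.75 kips from combination 2.

Combination 2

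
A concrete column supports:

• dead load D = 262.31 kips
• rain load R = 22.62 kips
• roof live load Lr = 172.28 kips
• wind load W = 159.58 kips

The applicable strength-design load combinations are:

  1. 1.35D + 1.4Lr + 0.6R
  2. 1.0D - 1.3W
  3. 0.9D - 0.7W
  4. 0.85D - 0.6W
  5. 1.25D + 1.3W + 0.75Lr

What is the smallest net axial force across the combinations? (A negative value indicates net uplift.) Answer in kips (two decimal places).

54.86 kips

1. 1.35(262.31) + 1.4(172.28) + 0.6(22.62) = 354.12 + 241.19 + 13.57 = 608.88
2. 1.0(262.31) - 1.3(159.58) = 262.31 - 207.45 = 54.86
3. 0.9(262.31) - 0.7(159.58) = 236.08 - 111.71 = 124.37
4. 0.85(262.31) - 0.6(159.58) = 127.22
5. 1.25(262.31) + 1.3(159.58) + 0.75(172.28) = 327.89 + 207.45 + 129.21 = 664.55
Combination 2 gives the minimum: 54.86 kips.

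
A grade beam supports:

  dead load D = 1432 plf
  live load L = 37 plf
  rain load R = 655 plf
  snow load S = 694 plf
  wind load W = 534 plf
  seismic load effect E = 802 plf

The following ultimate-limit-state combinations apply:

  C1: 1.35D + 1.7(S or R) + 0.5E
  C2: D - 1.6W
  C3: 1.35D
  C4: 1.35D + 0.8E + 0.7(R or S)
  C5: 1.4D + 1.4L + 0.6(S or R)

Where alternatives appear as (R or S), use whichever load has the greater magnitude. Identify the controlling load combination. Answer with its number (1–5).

(S or R) → S = 694 plf; (R or S) → S = 694 plf.
C1: 1.35(1432) + 1.7(694) + 0.5(802) = 3514.0
C2: 1.0(1432) - 1.6(534) = 577.6
C3: 1.35(1432) = 1933.2
C4: 1.35(1432) + 0.8(802) + 0.7(694) = 3060.6
C5: 1.4(1432) + 1.4(37) + 0.6(694) = 2473.0
The largest value is 3514.0 plf from combination 1.

Combination 1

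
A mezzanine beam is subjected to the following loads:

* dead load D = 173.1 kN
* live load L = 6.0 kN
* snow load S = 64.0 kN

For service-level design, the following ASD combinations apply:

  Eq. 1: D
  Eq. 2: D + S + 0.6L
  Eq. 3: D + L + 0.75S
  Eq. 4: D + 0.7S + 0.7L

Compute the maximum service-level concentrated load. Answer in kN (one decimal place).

240.7 kN

Eq. 1: 1.0(173.1) = 173.1
Eq. 2: 1.0(173.1) + 1.0(64.0) + 0.6(6.0) = 173.1 + 64.0 + 3.6 = 240.7
Eq. 3: 1.0(173.1) + 1.0(6.0) + 0.75(64.0) = 173.1 + 6.0 + 48.0 = 227.1
Eq. 4: 1.0(173.1) + 0.7(64.0) + 0.7(6.0) = 173.1 + 44.8 + 4.2 = 222.1
The controlling combination is 2, giving 240.7 kN.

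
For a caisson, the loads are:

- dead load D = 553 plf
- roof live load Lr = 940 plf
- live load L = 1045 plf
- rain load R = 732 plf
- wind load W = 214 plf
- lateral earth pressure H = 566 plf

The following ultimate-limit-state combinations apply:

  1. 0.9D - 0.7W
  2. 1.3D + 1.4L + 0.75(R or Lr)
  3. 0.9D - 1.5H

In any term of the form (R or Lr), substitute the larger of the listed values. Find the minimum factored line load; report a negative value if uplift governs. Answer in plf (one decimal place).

(R or Lr) → Lr = 940 plf.
1. 0.9(553) - 0.7(214) = 497.7 - 149.8 = 347.9
2. 1.3(553) + 1.4(1045) + 0.75(940) = 718.9 + 1463.0 + 705.0 = 2886.9
3. 0.9(553) - 1.5(566) = 497.7 - 849.0 = -351.3
Combination 3 gives the minimum: -351.3 plf.

-351.3 plf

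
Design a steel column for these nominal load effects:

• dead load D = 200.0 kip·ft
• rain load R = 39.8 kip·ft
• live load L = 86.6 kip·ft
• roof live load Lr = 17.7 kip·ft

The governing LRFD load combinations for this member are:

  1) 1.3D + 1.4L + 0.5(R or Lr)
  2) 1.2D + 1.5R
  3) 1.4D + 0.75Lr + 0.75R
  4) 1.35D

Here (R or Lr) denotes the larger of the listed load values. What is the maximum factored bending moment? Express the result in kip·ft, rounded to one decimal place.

401.1 kip·ft

(R or Lr) → R = 39.8 kip·ft.
1) 1.3(200.0) + 1.4(86.6) + 0.5(39.8) = 401.1
2) 1.2(200.0) + 1.5(39.8) = 299.7
3) 1.4(200.0) + 0.75(17.7) + 0.75(39.8) = 323.1
4) 1.35(200.0) = 270.0
Maximum is from combination 1.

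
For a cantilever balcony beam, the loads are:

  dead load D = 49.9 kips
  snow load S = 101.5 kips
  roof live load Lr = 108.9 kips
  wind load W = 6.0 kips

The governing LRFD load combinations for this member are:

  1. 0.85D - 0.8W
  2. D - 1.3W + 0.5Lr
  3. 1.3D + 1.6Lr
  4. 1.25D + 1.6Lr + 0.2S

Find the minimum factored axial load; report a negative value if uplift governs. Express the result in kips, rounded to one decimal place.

37.6 kips

1. 0.85(49.9) - 0.8(6.0) = 42.4 - 4.8 = 37.6
2. 1.0(49.9) - 1.3(6.0) + 0.5(108.9) = 49.9 - 7.8 + 54.5 = 96.6
3. 1.3(49.9) + 1.6(108.9) = 64.9 + 174.2 = 239.1
4. 1.25(49.9) + 1.6(108.9) + 0.2(101.5) = 62.4 + 174.2 + 20.3 = 256.9
Combination 1 gives the minimum: 37.6 kips.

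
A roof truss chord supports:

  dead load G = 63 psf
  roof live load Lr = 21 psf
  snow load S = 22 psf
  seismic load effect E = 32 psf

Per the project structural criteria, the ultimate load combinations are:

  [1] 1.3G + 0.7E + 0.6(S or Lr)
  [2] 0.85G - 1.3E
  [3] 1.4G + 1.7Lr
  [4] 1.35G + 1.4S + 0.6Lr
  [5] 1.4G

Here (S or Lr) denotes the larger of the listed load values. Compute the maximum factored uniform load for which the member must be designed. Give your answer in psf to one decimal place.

(S or Lr) → S = 22 psf.
[1] 1.3(63) + 0.7(32) + 0.6(22) = 117.5
[2] 0.85(63) - 1.3(32) = 12.0
[3] 1.4(63) + 1.7(21) = 123.9
[4] 1.35(63) + 1.4(22) + 0.6(21) = 128.5
[5] 1.4(63) = 88.2
Maximum is from combination 4.

128.5 psf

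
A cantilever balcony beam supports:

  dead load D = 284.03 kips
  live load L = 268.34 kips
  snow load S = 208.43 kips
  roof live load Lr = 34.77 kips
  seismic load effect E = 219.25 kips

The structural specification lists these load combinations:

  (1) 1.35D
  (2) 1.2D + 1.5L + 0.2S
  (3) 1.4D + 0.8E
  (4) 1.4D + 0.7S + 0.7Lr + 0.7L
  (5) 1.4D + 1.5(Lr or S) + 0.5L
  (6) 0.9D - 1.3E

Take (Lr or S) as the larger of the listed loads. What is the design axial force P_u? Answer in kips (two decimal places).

844.46 kips

(Lr or S) → S = 208.43 kips.
(1) 1.35(284.03) = 383.44
(2) 1.2(284.03) + 1.5(268.34) + 0.2(208.43) = 785.03
(3) 1.4(284.03) + 0.8(219.25) = 397.64 + 175.40 = 573.04
(4) 1.4(284.03) + 0.7(208.43) + 0.7(34.77) + 0.7(268.34) = 397.64 + 145.90 + 24.34 + 187.84 = 755.72
(5) 1.4(284.03) + 1.5(208.43) + 0.5(268.34) = 397.64 + 312.65 + 134.17 = 844.46
(6) 0.9(284.03) - 1.3(219.25) = 255.63 - 285.03 = -29.40
The controlling combination is 5, giving 844.46 kips.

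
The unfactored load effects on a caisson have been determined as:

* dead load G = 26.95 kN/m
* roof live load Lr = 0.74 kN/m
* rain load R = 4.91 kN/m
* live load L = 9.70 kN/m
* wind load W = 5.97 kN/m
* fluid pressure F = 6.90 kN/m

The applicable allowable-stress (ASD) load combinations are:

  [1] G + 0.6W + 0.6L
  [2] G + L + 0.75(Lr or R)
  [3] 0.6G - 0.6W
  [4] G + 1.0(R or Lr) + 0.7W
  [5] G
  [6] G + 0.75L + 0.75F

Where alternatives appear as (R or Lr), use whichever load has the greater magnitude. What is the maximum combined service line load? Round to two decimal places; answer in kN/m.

(Lr or R) → R = 4.91 kN/m; (R or Lr) → R = 4.91 kN/m.
[1] 1.0(26.95) + 0.6(5.97) + 0.6(9.70) = 26.95 + 3.58 + 5.82 = 36.35
[2] 1.0(26.95) + 1.0(9.70) + 0.75(4.91) = 26.95 + 9.70 + 3.68 = 40.33
[3] 0.6(26.95) - 0.6(5.97) = 16.17 - 3.58 = 12.59
[4] 1.0(26.95) + 1.0(4.91) + 0.7(5.97) = 26.95 + 4.91 + 4.18 = 36.04
[5] 1.0(26.95) = 26.95
[6] 1.0(26.95) + 0.75(9.70) + 0.75(6.90) = 39.40
Maximum is from combination 2.

40.33 kN/m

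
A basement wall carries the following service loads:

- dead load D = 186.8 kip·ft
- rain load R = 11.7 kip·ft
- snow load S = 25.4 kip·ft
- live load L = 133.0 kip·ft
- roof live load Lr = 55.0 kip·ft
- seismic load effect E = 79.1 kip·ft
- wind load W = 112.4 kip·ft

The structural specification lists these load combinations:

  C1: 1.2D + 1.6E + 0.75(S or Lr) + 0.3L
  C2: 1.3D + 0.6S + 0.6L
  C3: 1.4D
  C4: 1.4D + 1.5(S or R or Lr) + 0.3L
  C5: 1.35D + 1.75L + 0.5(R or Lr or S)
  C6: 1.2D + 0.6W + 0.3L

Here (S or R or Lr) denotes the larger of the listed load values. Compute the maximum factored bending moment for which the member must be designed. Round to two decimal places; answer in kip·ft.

512.43 kip·ft

(S or Lr) → Lr = 55.0 kip·ft; (S or R or Lr) → Lr = 55.0 kip·ft; (R or Lr or S) → Lr = 55.0 kip·ft.
C1: 1.2(186.8) + 1.6(79.1) + 0.75(55.0) + 0.3(133.0) = 431.87
C2: 1.3(186.8) + 0.6(25.4) + 0.6(133.0) = 337.88
C3: 1.4(186.8) = 261.52
C4: 1.4(186.8) + 1.5(55.0) + 0.3(133.0) = 383.92
C5: 1.35(186.8) + 1.75(133.0) + 0.5(55.0) = 512.43
C6: 1.2(186.8) + 0.6(112.4) + 0.3(133.0) = 331.50
Combination 5 governs: M_u = 512.43 kip·ft.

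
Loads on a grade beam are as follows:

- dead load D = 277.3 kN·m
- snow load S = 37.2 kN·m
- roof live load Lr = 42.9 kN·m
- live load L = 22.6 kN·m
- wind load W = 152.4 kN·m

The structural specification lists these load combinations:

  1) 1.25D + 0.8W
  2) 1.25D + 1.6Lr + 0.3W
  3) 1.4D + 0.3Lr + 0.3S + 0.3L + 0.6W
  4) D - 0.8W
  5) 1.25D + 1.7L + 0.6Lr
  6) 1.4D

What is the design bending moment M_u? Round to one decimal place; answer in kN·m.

510.5 kN·m

1) 1.25(277.3) + 0.8(152.4) = 346.6 + 121.9 = 468.5
2) 1.25(277.3) + 1.6(42.9) + 0.3(152.4) = 461.0
3) 1.4(277.3) + 0.3(42.9) + 0.3(37.2) + 0.3(22.6) + 0.6(152.4) = 388.2 + 12.9 + 11.2 + 6.8 + 91.4 = 510.5
4) 1.0(277.3) - 0.8(152.4) = 277.3 - 121.9 = 155.4
5) 1.25(277.3) + 1.7(22.6) + 0.6(42.9) = 410.8
6) 1.4(277.3) = 388.2
The controlling combination is 3, giving 510.5 kN·m.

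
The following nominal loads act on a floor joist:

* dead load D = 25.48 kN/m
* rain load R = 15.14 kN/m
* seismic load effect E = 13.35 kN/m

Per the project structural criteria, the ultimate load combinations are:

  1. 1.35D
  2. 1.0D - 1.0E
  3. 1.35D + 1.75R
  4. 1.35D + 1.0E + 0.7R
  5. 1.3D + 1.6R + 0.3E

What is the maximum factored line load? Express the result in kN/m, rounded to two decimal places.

1. 1.35(25.48) = 34.40
2. 1.0(25.48) - 1.0(13.35) = 25.48 - 13.35 = 12.13
3. 1.35(25.48) + 1.75(15.14) = 60.89
4. 1.35(25.48) + 1.0(13.35) + 0.7(15.14) = 34.40 + 13.35 + 10.60 = 58.35
5. 1.3(25.48) + 1.6(15.14) + 0.3(13.35) = 33.12 + 24.22 + 4.01 = 61.35
Maximum is from combination 5.

61.35 kN/m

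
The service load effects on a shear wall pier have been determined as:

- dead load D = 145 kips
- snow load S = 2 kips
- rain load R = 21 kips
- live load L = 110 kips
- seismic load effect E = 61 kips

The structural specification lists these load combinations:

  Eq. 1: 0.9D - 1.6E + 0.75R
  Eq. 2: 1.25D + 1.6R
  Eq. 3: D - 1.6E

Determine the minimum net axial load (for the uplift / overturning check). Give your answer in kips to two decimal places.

47.40 kips

Eq. 1: 0.9(145) - 1.6(61) + 0.75(21) = 130.50 - 97.60 + 15.75 = 48.65
Eq. 2: 1.25(145) + 1.6(21) = 181.25 + 33.60 = 214.85
Eq. 3: 1.0(145) - 1.6(61) = 145.00 - 97.60 = 47.40
Combination 3 gives the minimum: 47.40 kips.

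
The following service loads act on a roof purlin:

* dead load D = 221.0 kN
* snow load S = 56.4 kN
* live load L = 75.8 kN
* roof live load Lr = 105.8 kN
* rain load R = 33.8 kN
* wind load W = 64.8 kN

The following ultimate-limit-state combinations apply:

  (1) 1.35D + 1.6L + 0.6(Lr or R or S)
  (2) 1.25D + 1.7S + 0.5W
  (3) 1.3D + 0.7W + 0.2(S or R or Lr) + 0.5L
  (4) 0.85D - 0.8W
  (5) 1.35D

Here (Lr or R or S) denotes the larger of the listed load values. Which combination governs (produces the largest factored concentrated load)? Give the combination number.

(Lr or R or S) → Lr = 105.8 kN; (S or R or Lr) → Lr = 105.8 kN.
(1) 1.35(221.0) + 1.6(75.8) + 0.6(105.8) = 483.1
(2) 1.25(221.0) + 1.7(56.4) + 0.5(64.8) = 404.5
(3) 1.3(221.0) + 0.7(64.8) + 0.2(105.8) + 0.5(75.8) = 391.7
(4) 0.85(221.0) - 0.8(64.8) = 136.0
(5) 1.35(221.0) = 298.4
The largest value is 483.1 kN from combination 1.

Combination 1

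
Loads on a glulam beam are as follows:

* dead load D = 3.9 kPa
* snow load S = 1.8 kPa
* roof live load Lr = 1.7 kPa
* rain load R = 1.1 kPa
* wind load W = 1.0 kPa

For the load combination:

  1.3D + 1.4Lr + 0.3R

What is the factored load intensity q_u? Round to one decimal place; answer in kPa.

7.8 kPa

1.3(3.9) + 1.4(1.7) + 0.3(1.1) = 5.1 + 2.4 + 0.3 = 7.8
q_u = 7.8 kPa.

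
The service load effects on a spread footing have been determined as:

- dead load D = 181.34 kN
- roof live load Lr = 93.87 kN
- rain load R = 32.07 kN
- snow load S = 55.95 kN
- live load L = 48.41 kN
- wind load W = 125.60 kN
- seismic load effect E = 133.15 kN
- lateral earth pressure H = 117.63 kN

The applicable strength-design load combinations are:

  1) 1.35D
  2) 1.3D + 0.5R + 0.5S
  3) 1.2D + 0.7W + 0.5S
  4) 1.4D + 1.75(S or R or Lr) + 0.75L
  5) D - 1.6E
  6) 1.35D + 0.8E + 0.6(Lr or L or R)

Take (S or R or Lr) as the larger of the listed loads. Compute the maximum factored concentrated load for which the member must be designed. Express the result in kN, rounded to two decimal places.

(S or R or Lr) → Lr = 93.87 kN; (Lr or L or R) → Lr = 93.87 kN.
1) 1.35(181.34) = 244.81
2) 1.3(181.34) + 0.5(32.07) + 0.5(55.95) = 279.75
3) 1.2(181.34) + 0.7(125.60) + 0.5(55.95) = 333.50
4) 1.4(181.34) + 1.75(93.87) + 0.75(48.41) = 253.88 + 164.27 + 36.31 = 454.46
5) 1.0(181.34) - 1.6(133.15) = 181.34 - 213.04 = -31.70
6) 1.35(181.34) + 0.8(133.15) + 0.6(93.87) = 244.81 + 106.52 + 56.32 = 407.65
The controlling combination is 4, giving 454.46 kN.

454.46 kN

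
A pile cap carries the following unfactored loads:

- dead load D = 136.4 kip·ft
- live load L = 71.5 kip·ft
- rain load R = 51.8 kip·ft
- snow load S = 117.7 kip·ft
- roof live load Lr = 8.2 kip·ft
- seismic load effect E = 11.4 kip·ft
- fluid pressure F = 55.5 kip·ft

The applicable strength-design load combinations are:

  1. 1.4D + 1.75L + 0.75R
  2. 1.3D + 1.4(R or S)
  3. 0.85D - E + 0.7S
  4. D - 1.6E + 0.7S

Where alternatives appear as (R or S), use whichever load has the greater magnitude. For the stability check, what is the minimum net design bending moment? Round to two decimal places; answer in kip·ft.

186.93 kip·ft

(R or S) → S = 117.7 kip·ft.
1. 1.4(136.4) + 1.75(71.5) + 0.75(51.8) = 190.96 + 125.13 + 38.85 = 354.94
2. 1.3(136.4) + 1.4(117.7) = 177.32 + 164.78 = 342.10
3. 0.85(136.4) - 1.0(11.4) + 0.7(117.7) = 115.94 - 11.40 + 82.39 = 186.93
4. 1.0(136.4) - 1.6(11.4) + 0.7(117.7) = 136.40 - 18.24 + 82.39 = 200.55
Combination 3 gives the minimum: 186.93 kip·ft.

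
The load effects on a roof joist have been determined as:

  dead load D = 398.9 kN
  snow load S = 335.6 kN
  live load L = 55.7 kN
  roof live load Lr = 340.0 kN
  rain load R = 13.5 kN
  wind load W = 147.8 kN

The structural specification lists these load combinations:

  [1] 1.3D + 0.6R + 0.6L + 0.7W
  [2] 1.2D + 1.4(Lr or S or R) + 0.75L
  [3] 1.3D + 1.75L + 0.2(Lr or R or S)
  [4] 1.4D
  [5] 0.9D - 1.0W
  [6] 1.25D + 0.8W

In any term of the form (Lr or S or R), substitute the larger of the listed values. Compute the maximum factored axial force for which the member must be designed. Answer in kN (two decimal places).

(Lr or S or R) → Lr = 340.0 kN; (Lr or R or S) → Lr = 340.0 kN.
[1] 1.3(398.9) + 0.6(13.5) + 0.6(55.7) + 0.7(147.8) = 518.57 + 8.10 + 33.42 + 103.46 = 663.55
[2] 1.2(398.9) + 1.4(340.0) + 0.75(55.7) = 478.68 + 476.00 + 41.78 = 996.46
[3] 1.3(398.9) + 1.75(55.7) + 0.2(340.0) = 518.57 + 97.48 + 68.00 = 684.05
[4] 1.4(398.9) = 558.46
[5] 0.9(398.9) - 1.0(147.8) = 359.01 - 147.80 = 211.21
[6] 1.25(398.9) + 0.8(147.8) = 498.63 + 118.24 = 616.87
The controlling combination is 2, giving 996.46 kN.

996.46 kN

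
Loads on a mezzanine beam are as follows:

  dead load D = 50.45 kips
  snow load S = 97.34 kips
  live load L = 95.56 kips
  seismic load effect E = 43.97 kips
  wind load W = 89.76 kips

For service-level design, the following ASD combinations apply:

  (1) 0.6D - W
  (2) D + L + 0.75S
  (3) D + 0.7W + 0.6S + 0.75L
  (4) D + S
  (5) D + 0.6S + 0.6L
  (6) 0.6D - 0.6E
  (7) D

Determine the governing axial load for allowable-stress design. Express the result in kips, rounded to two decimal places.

(1) 0.6(50.45) - 1.0(89.76) = -59.49
(2) 1.0(50.45) + 1.0(95.56) + 0.75(97.34) = 219.02
(3) 1.0(50.45) + 0.7(89.76) + 0.6(97.34) + 0.75(95.56) = 243.36
(4) 1.0(50.45) + 1.0(97.34) = 147.79
(5) 1.0(50.45) + 0.6(97.34) + 0.6(95.56) = 166.19
(6) 0.6(50.45) - 0.6(43.97) = 3.89
(7) 1.0(50.45) = 50.45
The controlling combination is 3, giving 243.36 kips.

243.36 kips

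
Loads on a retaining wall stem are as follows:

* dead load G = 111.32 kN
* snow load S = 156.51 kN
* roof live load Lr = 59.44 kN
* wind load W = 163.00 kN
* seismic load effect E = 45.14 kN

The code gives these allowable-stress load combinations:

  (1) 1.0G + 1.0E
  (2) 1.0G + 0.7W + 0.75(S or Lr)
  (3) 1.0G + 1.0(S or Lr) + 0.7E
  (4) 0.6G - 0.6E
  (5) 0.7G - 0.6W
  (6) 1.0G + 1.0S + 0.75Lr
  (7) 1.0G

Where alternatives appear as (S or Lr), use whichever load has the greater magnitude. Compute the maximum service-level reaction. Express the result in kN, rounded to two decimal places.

(S or Lr) → S = 156.51 kN.
(1) 1.0(111.32) + 1.0(45.14) = 111.32 + 45.14 = 156.46
(2) 1.0(111.32) + 0.7(163.00) + 0.75(156.51) = 111.32 + 114.10 + 117.38 = 342.80
(3) 1.0(111.32) + 1.0(156.51) + 0.7(45.14) = 111.32 + 156.51 + 31.60 = 299.43
(4) 0.6(111.32) - 0.6(45.14) = 66.79 - 27.08 = 39.71
(5) 0.7(111.32) - 0.6(163.00) = 77.92 - 97.80 = -19.88
(6) 1.0(111.32) + 1.0(156.51) + 0.75(59.44) = 111.32 + 156.51 + 44.58 = 312.41
(7) 1.0(111.32) = 111.32
The controlling combination is 2, giving 342.80 kN.

342.80 kN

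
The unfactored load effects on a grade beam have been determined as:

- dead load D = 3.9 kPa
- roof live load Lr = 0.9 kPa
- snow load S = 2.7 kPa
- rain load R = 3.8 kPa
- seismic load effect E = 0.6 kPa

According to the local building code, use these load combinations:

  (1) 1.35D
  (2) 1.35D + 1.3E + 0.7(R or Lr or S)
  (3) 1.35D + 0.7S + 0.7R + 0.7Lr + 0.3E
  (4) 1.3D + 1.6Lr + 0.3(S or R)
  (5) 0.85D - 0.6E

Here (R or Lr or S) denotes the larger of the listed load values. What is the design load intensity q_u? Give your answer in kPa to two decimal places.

(R or Lr or S) → R = 3.8 kPa; (S or R) → R = 3.8 kPa.
(1) 1.35(3.9) = 5.27
(2) 1.35(3.9) + 1.3(0.6) + 0.7(3.8) = 5.27 + 0.78 + 2.66 = 8.71
(3) 1.35(3.9) + 0.7(2.7) + 0.7(3.8) + 0.7(0.9) + 0.3(0.6) = 5.27 + 1.89 + 2.66 + 0.63 + 0.18 = 10.63
(4) 1.3(3.9) + 1.6(0.9) + 0.3(3.8) = 5.07 + 1.44 + 1.14 = 7.65
(5) 0.85(3.9) - 0.6(0.6) = 3.32 - 0.36 = 2.96
The controlling combination is 3, giving 10.63 kPa.

10.63 kPa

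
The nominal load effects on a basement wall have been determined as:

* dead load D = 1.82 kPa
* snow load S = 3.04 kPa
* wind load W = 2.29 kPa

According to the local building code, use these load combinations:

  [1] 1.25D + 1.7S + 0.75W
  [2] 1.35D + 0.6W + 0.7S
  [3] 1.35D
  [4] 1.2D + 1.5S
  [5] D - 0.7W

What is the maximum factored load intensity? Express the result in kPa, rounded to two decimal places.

9.16 kPa

[1] 1.25(1.82) + 1.7(3.04) + 0.75(2.29) = 9.16
[2] 1.35(1.82) + 0.6(2.29) + 0.7(3.04) = 5.96
[3] 1.35(1.82) = 2.46
[4] 1.2(1.82) + 1.5(3.04) = 6.74
[5] 1.0(1.82) - 0.7(2.29) = 0.22
Combination 1 governs: q_u = 9.16 kPa.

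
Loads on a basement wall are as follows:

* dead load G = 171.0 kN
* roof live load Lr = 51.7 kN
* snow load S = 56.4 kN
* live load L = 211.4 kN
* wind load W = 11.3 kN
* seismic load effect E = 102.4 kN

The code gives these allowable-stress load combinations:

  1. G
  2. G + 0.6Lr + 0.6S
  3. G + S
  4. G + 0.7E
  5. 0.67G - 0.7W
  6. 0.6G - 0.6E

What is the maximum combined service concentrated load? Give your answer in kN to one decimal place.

242.7 kN

1. 1.0(171.0) = 171.0
2. 1.0(171.0) + 0.6(51.7) + 0.6(56.4) = 235.9
3. 1.0(171.0) + 1.0(56.4) = 227.4
4. 1.0(171.0) + 0.7(102.4) = 242.7
5. 0.67(171.0) - 0.7(11.3) = 106.7
6. 0.6(171.0) - 0.6(102.4) = 41.2
Combination 4 governs: P = 242.7 kN.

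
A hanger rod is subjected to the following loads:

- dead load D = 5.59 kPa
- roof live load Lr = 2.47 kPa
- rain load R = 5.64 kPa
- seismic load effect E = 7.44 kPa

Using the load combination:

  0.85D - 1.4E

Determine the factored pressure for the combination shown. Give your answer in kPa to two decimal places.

0.85(5.59) - 1.4(7.44) = -5.66
p_u = -5.66 kPa.

-5.66 kPa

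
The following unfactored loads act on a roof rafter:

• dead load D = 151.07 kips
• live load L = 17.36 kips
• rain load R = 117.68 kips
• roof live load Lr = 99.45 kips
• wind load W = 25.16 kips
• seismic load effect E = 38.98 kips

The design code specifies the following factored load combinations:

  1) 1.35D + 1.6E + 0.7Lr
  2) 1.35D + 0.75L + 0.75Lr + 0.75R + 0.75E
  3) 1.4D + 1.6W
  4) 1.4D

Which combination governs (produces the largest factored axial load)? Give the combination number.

Combination 2

1) 1.35(151.07) + 1.6(38.98) + 0.7(99.45) = 335.93
2) 1.35(151.07) + 0.75(17.36) + 0.75(99.45) + 0.75(117.68) + 0.75(38.98) = 409.05
3) 1.4(151.07) + 1.6(25.16) = 251.75
4) 1.4(151.07) = 211.50
The largest value is 409.05 kips from combination 2.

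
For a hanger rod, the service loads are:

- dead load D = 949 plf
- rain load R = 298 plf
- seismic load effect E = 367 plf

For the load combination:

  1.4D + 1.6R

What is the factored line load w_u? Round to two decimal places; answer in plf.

1805.40 plf

1.4(949) + 1.6(298) = 1328.60 + 476.80 = 1805.40
w_u = 1805.40 plf.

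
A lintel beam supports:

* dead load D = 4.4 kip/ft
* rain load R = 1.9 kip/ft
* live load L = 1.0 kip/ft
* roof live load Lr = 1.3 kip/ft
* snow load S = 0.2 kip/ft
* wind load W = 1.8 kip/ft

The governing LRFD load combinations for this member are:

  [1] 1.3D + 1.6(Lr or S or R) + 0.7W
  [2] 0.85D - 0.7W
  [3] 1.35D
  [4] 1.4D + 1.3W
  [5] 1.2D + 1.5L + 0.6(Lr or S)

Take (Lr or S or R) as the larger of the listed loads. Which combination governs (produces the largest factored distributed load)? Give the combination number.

Combination 1

(Lr or S or R) → R = 1.9 kip/ft; (Lr or S) → Lr = 1.3 kip/ft.
[1] 1.3(4.4) + 1.6(1.9) + 0.7(1.8) = 10.0
[2] 0.85(4.4) - 0.7(1.8) = 2.5
[3] 1.35(4.4) = 5.9
[4] 1.4(4.4) + 1.3(1.8) = 8.5
[5] 1.2(4.4) + 1.5(1.0) + 0.6(1.3) = 7.6
The largest value is 10.0 kip/ft from combination 1.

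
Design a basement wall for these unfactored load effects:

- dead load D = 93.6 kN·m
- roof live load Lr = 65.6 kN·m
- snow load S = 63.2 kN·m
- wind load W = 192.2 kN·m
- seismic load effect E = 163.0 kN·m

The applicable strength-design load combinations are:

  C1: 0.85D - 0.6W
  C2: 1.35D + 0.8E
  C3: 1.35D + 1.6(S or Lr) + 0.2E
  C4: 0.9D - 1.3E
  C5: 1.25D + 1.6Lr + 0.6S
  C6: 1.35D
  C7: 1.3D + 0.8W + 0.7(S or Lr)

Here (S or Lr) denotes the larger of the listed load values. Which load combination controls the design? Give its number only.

(S or Lr) → Lr = 65.6 kN·m.
C1: 0.85(93.6) - 0.6(192.2) = -35.8
C2: 1.35(93.6) + 0.8(163.0) = 126.4 + 130.4 = 256.8
C3: 1.35(93.6) + 1.6(65.6) + 0.2(163.0) = 263.9
C4: 0.9(93.6) - 1.3(163.0) = 84.2 - 211.9 = -127.7
C5: 1.25(93.6) + 1.6(65.6) + 0.6(63.2) = 117.0 + 105.0 + 37.9 = 259.9
C6: 1.35(93.6) = 126.4
C7: 1.3(93.6) + 0.8(192.2) + 0.7(65.6) = 121.7 + 153.8 + 45.9 = 321.4
The largest value is 321.4 kN·m from combination 7.

Combination 7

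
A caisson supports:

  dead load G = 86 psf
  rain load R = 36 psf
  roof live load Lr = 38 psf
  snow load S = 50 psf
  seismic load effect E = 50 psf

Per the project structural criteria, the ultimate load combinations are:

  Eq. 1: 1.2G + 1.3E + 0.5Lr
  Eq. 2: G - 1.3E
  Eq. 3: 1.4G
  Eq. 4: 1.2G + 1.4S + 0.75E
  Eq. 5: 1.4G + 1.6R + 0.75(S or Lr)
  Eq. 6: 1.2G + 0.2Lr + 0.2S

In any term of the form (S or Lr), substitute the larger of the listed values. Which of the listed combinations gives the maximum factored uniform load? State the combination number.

Combination 5

(S or Lr) → S = 50 psf.
Eq. 1: 1.2(86) + 1.3(50) + 0.5(38) = 103.2 + 65.0 + 19.0 = 187.2
Eq. 2: 1.0(86) - 1.3(50) = 86.0 - 65.0 = 21.0
Eq. 3: 1.4(86) = 120.4
Eq. 4: 1.2(86) + 1.4(50) + 0.75(50) = 103.2 + 70.0 + 37.5 = 210.7
Eq. 5: 1.4(86) + 1.6(36) + 0.75(50) = 120.4 + 57.6 + 37.5 = 215.5
Eq. 6: 1.2(86) + 0.2(38) + 0.2(50) = 103.2 + 7.6 + 10.0 = 120.8
The largest value is 215.5 psf from combination 5.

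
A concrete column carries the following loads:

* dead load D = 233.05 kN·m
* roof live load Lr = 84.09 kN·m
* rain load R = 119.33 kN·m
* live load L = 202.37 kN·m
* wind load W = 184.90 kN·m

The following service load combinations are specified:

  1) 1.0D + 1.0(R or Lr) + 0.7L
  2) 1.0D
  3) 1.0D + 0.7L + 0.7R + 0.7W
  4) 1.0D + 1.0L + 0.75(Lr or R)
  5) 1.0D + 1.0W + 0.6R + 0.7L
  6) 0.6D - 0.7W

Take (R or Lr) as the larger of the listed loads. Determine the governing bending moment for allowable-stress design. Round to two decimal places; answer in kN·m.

(R or Lr) → R = 119.33 kN·m; (Lr or R) → R = 119.33 kN·m.
1) 1.0(233.05) + 1.0(119.33) + 0.7(202.37) = 233.05 + 119.33 + 141.66 = 494.04
2) 1.0(233.05) = 233.05
3) 1.0(233.05) + 0.7(202.37) + 0.7(119.33) + 0.7(184.90) = 233.05 + 141.66 + 83.53 + 129.43 = 587.67
4) 1.0(233.05) + 1.0(202.37) + 0.75(119.33) = 233.05 + 202.37 + 89.50 = 524.92
5) 1.0(233.05) + 1.0(184.90) + 0.6(119.33) + 0.7(202.37) = 233.05 + 184.90 + 71.60 + 141.66 = 631.21
6) 0.6(233.05) - 0.7(184.90) = 139.83 - 129.43 = 10.40
The controlling combination is 5, giving 631.21 kN·m.

631.21 kN·m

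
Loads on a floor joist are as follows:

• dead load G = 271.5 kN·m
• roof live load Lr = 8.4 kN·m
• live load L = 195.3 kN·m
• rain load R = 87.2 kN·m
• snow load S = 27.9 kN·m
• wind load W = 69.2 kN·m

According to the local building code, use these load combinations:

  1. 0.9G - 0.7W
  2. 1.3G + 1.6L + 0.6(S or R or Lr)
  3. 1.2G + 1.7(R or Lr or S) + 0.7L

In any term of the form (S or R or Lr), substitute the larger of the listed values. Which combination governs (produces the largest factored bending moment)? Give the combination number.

Combination 2

(S or R or Lr) → R = 87.2 kN·m; (R or Lr or S) → R = 87.2 kN·m.
1. 0.9(271.5) - 0.7(69.2) = 244.35 - 48.44 = 195.91
2. 1.3(271.5) + 1.6(195.3) + 0.6(87.2) = 352.95 + 312.48 + 52.32 = 717.75
3. 1.2(271.5) + 1.7(87.2) + 0.7(195.3) = 325.80 + 148.24 + 136.71 = 610.75
The largest value is 717.75 kN·m from combination 2.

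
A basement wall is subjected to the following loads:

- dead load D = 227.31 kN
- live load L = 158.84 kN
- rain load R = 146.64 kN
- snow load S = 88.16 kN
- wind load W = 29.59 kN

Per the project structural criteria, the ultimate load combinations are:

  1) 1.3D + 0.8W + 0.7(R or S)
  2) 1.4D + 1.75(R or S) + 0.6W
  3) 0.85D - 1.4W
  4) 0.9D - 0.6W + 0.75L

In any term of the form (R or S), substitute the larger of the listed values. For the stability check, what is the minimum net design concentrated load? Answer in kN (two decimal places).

(R or S) → R = 146.64 kN.
1) 1.3(227.31) + 0.8(29.59) + 0.7(146.64) = 295.50 + 23.67 + 102.65 = 421.82
2) 1.4(227.31) + 1.75(146.64) + 0.6(29.59) = 592.61
3) 0.85(227.31) - 1.4(29.59) = 151.79
4) 0.9(227.31) - 0.6(29.59) + 0.75(158.84) = 204.58 - 17.75 + 119.13 = 305.96
Combination 3 gives the minimum: 151.79 kN.

151.79 kN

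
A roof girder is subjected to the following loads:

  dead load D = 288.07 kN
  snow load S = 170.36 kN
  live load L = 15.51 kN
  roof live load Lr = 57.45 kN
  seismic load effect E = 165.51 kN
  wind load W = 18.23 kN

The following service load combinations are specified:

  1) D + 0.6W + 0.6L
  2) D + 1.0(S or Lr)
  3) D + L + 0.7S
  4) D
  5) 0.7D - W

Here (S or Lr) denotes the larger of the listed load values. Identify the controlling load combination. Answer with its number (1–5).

Combination 2

(S or Lr) → S = 170.36 kN.
1) 1.0(288.07) + 0.6(18.23) + 0.6(15.51) = 308.31
2) 1.0(288.07) + 1.0(170.36) = 288.07 + 170.36 = 458.43
3) 1.0(288.07) + 1.0(15.51) + 0.7(170.36) = 288.07 + 15.51 + 119.25 = 422.83
4) 1.0(288.07) = 288.07
5) 0.7(288.07) - 1.0(18.23) = 201.65 - 18.23 = 183.42
The largest value is 458.43 kN from combination 2.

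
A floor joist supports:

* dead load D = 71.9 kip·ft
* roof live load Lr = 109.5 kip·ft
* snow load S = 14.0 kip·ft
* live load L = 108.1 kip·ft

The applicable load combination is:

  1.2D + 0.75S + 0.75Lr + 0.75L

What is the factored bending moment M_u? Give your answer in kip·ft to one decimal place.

1.2(71.9) + 0.75(14.0) + 0.75(109.5) + 0.75(108.1) = 86.3 + 10.5 + 82.1 + 81.1 = 260.0
M_u = 260.0 kip·ft.

260.0 kip·ft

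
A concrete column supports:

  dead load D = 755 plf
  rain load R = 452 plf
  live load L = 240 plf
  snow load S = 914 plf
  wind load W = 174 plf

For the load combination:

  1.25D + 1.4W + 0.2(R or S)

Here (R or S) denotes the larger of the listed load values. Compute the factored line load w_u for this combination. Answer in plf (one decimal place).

(R or S) → S = 914 plf.
1.25(755) + 1.4(174) + 0.2(914) = 943.8 + 243.6 + 182.8 = 1370.2
w_u = 1370.2 plf.

1370.2 plf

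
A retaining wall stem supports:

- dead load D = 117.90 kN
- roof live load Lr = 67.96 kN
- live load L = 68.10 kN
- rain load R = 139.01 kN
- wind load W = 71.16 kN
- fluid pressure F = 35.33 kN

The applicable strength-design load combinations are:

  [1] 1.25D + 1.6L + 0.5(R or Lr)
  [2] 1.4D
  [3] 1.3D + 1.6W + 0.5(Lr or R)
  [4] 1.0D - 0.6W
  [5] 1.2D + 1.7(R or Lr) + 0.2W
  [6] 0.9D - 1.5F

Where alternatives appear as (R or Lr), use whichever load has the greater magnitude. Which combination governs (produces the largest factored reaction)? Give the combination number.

(R or Lr) → R = 139.01 kN; (Lr or R) → R = 139.01 kN.
[1] 1.25(117.90) + 1.6(68.10) + 0.5(139.01) = 325.84
[2] 1.4(117.90) = 165.06
[3] 1.3(117.90) + 1.6(71.16) + 0.5(139.01) = 336.63
[4] 1.0(117.90) - 0.6(71.16) = 75.20
[5] 1.2(117.90) + 1.7(139.01) + 0.2(71.16) = 392.03
[6] 0.9(117.90) - 1.5(35.33) = 53.12
The largest value is 392.03 kN from combination 5.

Combination 5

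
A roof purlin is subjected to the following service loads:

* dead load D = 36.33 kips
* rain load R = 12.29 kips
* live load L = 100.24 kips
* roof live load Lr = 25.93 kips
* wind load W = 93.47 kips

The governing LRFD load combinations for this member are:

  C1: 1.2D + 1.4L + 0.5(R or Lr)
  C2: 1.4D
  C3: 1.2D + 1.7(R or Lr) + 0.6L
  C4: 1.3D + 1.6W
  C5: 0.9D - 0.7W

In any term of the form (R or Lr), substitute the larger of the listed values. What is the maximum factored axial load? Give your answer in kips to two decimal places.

(R or Lr) → Lr = 25.93 kips.
C1: 1.2(36.33) + 1.4(100.24) + 0.5(25.93) = 196.90
C2: 1.4(36.33) = 50.86
C3: 1.2(36.33) + 1.7(25.93) + 0.6(100.24) = 43.60 + 44.08 + 60.14 = 147.82
C4: 1.3(36.33) + 1.6(93.47) = 47.23 + 149.55 = 196.78
C5: 0.9(36.33) - 0.7(93.47) = 32.70 - 65.43 = -32.73
The controlling combination is 1, giving 196.90 kips.

196.90 kips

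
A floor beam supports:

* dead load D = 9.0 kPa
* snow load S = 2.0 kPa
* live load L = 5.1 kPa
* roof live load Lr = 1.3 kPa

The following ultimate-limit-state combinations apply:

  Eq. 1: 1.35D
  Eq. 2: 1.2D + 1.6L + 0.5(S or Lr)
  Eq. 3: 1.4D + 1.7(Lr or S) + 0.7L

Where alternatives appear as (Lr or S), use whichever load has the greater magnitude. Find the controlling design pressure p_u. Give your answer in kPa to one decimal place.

20.0 kPa

(S or Lr) → S = 2.0 kPa; (Lr or S) → S = 2.0 kPa.
Eq. 1: 1.35(9.0) = 12.2
Eq. 2: 1.2(9.0) + 1.6(5.1) + 0.5(2.0) = 10.8 + 8.2 + 1.0 = 20.0
Eq. 3: 1.4(9.0) + 1.7(2.0) + 0.7(5.1) = 12.6 + 3.4 + 3.6 = 19.6
Combination 2 governs: p_u = 20.0 kPa.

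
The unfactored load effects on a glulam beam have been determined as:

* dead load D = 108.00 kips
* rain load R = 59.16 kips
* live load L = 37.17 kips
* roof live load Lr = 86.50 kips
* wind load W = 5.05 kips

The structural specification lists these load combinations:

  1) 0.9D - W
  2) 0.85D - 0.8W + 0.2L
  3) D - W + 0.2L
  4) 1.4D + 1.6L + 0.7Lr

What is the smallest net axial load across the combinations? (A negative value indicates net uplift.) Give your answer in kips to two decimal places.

1) 0.9(108.00) - 1.0(5.05) = 97.20 - 5.05 = 92.15
2) 0.85(108.00) - 0.8(5.05) + 0.2(37.17) = 91.80 - 4.04 + 7.43 = 95.19
3) 1.0(108.00) - 1.0(5.05) + 0.2(37.17) = 108.00 - 5.05 + 7.43 = 110.38
4) 1.4(108.00) + 1.6(37.17) + 0.7(86.50) = 151.20 + 59.47 + 60.55 = 271.22
Combination 1 gives the minimum: 92.15 kips.

92.15 kips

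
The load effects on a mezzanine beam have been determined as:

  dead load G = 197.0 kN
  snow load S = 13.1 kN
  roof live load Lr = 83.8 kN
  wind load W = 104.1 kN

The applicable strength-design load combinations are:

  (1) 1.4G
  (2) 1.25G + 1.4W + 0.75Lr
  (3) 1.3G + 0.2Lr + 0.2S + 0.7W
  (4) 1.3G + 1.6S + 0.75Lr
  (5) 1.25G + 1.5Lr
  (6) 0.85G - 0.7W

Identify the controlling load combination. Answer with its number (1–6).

(1) 1.4(197.0) = 275.80
(2) 1.25(197.0) + 1.4(104.1) + 0.75(83.8) = 246.25 + 145.74 + 62.85 = 454.84
(3) 1.3(197.0) + 0.2(83.8) + 0.2(13.1) + 0.7(104.1) = 256.10 + 16.76 + 2.62 + 72.87 = 348.35
(4) 1.3(197.0) + 1.6(13.1) + 0.75(83.8) = 256.10 + 20.96 + 62.85 = 339.91
(5) 1.25(197.0) + 1.5(83.8) = 246.25 + 125.70 = 371.95
(6) 0.85(197.0) - 0.7(104.1) = 167.45 - 72.87 = 94.58
The largest value is 454.84 kN from combination 2.

Combination 2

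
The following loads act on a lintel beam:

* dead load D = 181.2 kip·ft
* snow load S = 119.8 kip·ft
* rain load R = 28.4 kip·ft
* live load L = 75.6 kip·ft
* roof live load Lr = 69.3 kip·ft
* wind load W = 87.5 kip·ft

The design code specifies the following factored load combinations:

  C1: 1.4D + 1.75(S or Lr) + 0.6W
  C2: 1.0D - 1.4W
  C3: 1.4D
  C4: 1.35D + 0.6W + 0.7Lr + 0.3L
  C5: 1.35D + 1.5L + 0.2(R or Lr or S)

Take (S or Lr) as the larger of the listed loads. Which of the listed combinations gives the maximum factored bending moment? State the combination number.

Combination 1

(S or Lr) → S = 119.8 kip·ft; (R or Lr or S) → S = 119.8 kip·ft.
C1: 1.4(181.2) + 1.75(119.8) + 0.6(87.5) = 253.68 + 209.65 + 52.50 = 515.83
C2: 1.0(181.2) - 1.4(87.5) = 181.20 - 122.50 = 58.70
C3: 1.4(181.2) = 253.68
C4: 1.35(181.2) + 0.6(87.5) + 0.7(69.3) + 0.3(75.6) = 244.62 + 52.50 + 48.51 + 22.68 = 368.31
C5: 1.35(181.2) + 1.5(75.6) + 0.2(119.8) = 244.62 + 113.40 + 23.96 = 381.98
The largest value is 515.83 kip·ft from combination 1.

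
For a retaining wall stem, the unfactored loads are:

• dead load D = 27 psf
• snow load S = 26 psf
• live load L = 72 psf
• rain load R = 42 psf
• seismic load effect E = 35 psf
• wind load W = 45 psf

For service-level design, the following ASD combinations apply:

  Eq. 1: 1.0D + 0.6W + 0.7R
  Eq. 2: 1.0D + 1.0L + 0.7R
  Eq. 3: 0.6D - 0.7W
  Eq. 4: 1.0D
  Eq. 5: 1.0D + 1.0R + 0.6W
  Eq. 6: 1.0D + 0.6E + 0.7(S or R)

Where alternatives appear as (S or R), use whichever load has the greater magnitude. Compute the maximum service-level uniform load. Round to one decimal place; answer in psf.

(S or R) → R = 42 psf.
Eq. 1: 1.0(27) + 0.6(45) + 0.7(42) = 27.0 + 27.0 + 29.4 = 83.4
Eq. 2: 1.0(27) + 1.0(72) + 0.7(42) = 27.0 + 72.0 + 29.4 = 128.4
Eq. 3: 0.6(27) - 0.7(45) = 16.2 - 31.5 = -15.3
Eq. 4: 1.0(27) = 27.0
Eq. 5: 1.0(27) + 1.0(42) + 0.6(45) = 27.0 + 42.0 + 27.0 = 96.0
Eq. 6: 1.0(27) + 0.6(35) + 0.7(42) = 27.0 + 21.0 + 29.4 = 77.4
Maximum is from combination 2.

128.4 psf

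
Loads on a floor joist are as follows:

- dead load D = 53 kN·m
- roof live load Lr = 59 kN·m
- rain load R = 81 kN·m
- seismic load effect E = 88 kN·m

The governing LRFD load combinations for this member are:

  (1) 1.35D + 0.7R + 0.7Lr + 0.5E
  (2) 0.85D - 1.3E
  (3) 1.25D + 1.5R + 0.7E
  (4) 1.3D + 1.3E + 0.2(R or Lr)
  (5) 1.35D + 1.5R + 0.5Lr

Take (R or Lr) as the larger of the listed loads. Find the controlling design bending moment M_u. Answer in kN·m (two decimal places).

249.35 kN·m

(R or Lr) → R = 81 kN·m.
(1) 1.35(53) + 0.7(81) + 0.7(59) + 0.5(88) = 71.55 + 56.70 + 41.30 + 44.00 = 213.55
(2) 0.85(53) - 1.3(88) = 45.05 - 114.40 = -69.35
(3) 1.25(53) + 1.5(81) + 0.7(88) = 66.25 + 121.50 + 61.60 = 249.35
(4) 1.3(53) + 1.3(88) + 0.2(81) = 68.90 + 114.40 + 16.20 = 199.50
(5) 1.35(53) + 1.5(81) + 0.5(59) = 71.55 + 121.50 + 29.50 = 222.55
Combination 3 governs: M_u = 249.35 kN·m.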